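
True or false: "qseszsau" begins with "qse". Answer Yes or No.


Input string: 'qseszsau'
Prefix to check: 'qse'
First 3 characters of input: 'qse'
Match: True
Result: Yes


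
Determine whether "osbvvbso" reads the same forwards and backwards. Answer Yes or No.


Input string: 'osbvvbso'
Reversed: 'osbvvbso'
Compare pairs: s[0]='o' vs s[7]='o' (match), s[1]='s' vs s[6]='s' (match), s[2]='b' vs s[5]='b' (match), s[3]='v' vs s[4]='v' (match)
Palindrome: Yes


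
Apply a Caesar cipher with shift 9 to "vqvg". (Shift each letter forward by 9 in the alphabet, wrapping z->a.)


Input: 'vqvg', shift = 9
Operation: for each letter, (position + 9) mod 26
Mapping: 'v'(21+9=30, 30 mod 26=4)->'e', 'q'(16+9=25)->'z', 'v'(21+9=30, 30 mod 26=4)->'e', 'g'(6+9=15)->'p'
Result: ezep


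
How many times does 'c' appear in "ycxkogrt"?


Input string: 'ycxkogrt'
Target character: 'c'
Scan each position: s[1]='c'
Matches found at indices: 1
Total: 1


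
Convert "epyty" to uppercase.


Input string: 'epyty'
Operation: convert each letter to uppercase
Mapping: 'e'->'E', 'p'->'P', 'y'->'Y', 't'->'T', 'y'->'Y'
Result: EPYTY


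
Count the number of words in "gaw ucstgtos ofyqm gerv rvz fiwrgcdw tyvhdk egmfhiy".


Input string: 'gaw ucstgtos ofyqm gerv rvz fiwrgcdw tyvhdk egmfhiy'
Operation: split by spaces
Words found: 'gaw', 'ucstgtos', 'ofyqm', 'gerv', 'rvz', 'fiwrgcdw', 'tyvhdk', 'egmfhiy'
Word count: 8


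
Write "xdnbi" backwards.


Input string: 'xdnbi'
Operation: reverse character order
Original order: 'x' -> 'd' -> 'n' -> 'b' -> 'i'
Reversed order: 'i' -> 'b' -> 'n' -> 'd' -> 'x'
Result: ibndx


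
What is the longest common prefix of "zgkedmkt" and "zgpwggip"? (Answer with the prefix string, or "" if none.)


String 1: 'zgkedmkt'
String 2: 'zgpwggip'
Compare position by position:
pos 0: 'z' vs 'z' match
pos 1: 'g' vs 'g' match
pos 2: 'k' vs 'p' differ -> stop
Longest common prefix: "zg" (length 2)


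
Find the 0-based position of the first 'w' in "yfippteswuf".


Input string: 'yfippteswuf'
Target: 'w'
Scanning left to right: s[0]='y', s[1]='f', s[2]='i', s[3]='p', s[4]='p', s[5]='t', s[6]='e', s[7]='s', s[8]='w'
First match at index: 8


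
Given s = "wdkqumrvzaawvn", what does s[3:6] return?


Input string: 'wdkqumrvzaawvn'
Operation: slice [3:6]
Extract characters: s[3]='q', s[4]='u', s[5]='m'
Result: qum


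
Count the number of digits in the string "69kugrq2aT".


Input string: '69kugrq2aT'
Operation: count digit characters (0-9)
Scan: '6'(digit), '9'(digit), 'k', 'u', 'g', 'r', 'q', '2'(digit), 'a', 'T'
Digits found: 3
Result: 3


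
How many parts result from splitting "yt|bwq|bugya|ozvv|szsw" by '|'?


Input string: 'yt|bwq|bugya|ozvv|szsw'
Delimiter: '|'
Split result: 'yt', 'bwq', 'bugya', 'ozvv', 'szsw'
Number of parts: 5


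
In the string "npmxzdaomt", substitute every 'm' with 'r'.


Input string: 'npmxzdaomt'
Operation: replace 'm' with 'r'
Positions of 'm': 2, 8
After replacement: nprxzdaort


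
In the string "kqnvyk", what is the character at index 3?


Input string: 'kqnvyk'
Operation: get character at index 3
Index mapping: s[0]='k', s[1]='q', s[2]='n', s[3]='v'
Result: 'v'


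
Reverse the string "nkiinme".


Input string: 'nkiinme'
Operation: reverse character order
Original order: 'n' -> 'k' -> 'i' -> 'i' -> 'n' -> 'm' -> 'e'
Reversed order: 'e' -> 'm' -> 'n' -> 'i' -> 'i' -> 'k' -> 'n'
Result: emniikn


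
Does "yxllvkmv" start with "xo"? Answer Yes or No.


Input string: 'yxllvkmv'
Prefix to check: 'xo'
First 2 characters of input: 'yx'
Match: False
Result: No


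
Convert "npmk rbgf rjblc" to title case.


Input string: 'npmk rbgf rjblc'
Operation: capitalize first letter of each word
Word transformations: 'npmk'->'Npmk', 'rbgf'->'Rbgf', 'rjblc'->'Rjblc'
Result: Npmk Rbgf Rjblc


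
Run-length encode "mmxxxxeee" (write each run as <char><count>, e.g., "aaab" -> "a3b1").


Input: 'mmxxxxeee'
Operation: identify consecutive runs
Runs: 'mm' -> m2, 'xxxx' -> x4, 'eee' -> e3
Encoded: m2x4e3


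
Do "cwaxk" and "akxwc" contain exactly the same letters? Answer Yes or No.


String 1: 'cwaxk' -> sorted: 'ackwx'
String 2: 'akxwc' -> sorted: 'ackwx'
Compare sorted forms: 'ackwx' == 'ackwx'
Anagram: Yes


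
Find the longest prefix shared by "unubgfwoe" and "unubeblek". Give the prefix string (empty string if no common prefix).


String 1: 'unubgfwoe'
String 2: 'unubeblek'
Compare position by position:
pos 0: 'u' vs 'u' match
pos 1: 'n' vs 'n' match
pos 2: 'u' vs 'u' match
pos 3: 'b' vs 'b' match
pos 4: 'g' vs 'e' differ -> stop
Longest common prefix: "unub" (length 4)


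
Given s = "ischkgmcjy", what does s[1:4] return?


Input string: 'ischkgmcjy'
Operation: slice [1:4]
Extract characters: s[1]='s', s[2]='c', s[3]='h'
Result: sch


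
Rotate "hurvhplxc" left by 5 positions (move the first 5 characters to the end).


Input: 'hurvhplxc', shift = 5
Operation: split at index 5 and swap parts
Front part s[0:5] = 'hurvh'
Back part s[5:] = 'plxc'
Rotated = back + front = 'plxc' + 'hurvh'
Result: plxchurvh


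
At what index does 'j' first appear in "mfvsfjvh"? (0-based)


Input string: 'mfvsfjvh'
Target: 'j'
Scanning left to right: s[0]='m', s[1]='f', s[2]='v', s[3]='s', s[4]='f', s[5]='j'
First match at index: 5


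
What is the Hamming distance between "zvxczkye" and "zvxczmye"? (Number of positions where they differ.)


String 1: 'zvxczkye'
String 2: 'zvxczmye'
Compare each position: pos 0: 'z'=='z', pos 1: 'v'=='v', pos 2: 'x'=='x', pos 3: 'c'=='c', pos 4: 'z'=='z', pos 5: 'k'!='m', pos 6: 'y'=='y', pos 7: 'e'=='e'
Differing positions: 1
Hamming distance: 1


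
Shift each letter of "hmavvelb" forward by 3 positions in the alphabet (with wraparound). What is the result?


Input: 'hmavvelb', shift = 3
Operation: for each letter, (position + 3) mod 26
Mapping: 'h'(7+3=10)->'k', 'm'(12+3=15)->'p', 'a'(0+3=3)->'d', 'v'(21+3=24)->'y', 'v'(21+3=24)->'y', 'e'(4+3=7)->'h', 'l'(11+3=14)->'o', 'b'(1+3=4)->'e'
Result: kpdyyhoe


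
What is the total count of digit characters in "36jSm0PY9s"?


Input string: '36jSm0PY9s'
Operation: count digit characters (0-9)
Scan: '3'(digit), '6'(digit), 'j', 'S', 'm', '0'(digit), 'P', 'Y', '9'(digit), 's'
Digits found: 4
Result: 4


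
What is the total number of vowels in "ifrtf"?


Input string: 'ifrtf'
Operation: count vowels (a, e, i, o, u)
Scan: s[0]='i' (vowel), s[1]='f', s[2]='r', s[3]='t', s[4]='f'
Vowels found: 1
Result: 1


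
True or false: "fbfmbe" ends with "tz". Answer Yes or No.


Input string: 'fbfmbe'
Suffix to check: 'tz'
Last 2 characters of input: 'be'
Match: False
Result: No


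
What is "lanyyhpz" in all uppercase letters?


Input string: 'lanyyhpz'
Operation: convert each letter to uppercase
Mapping: 'l'->'L', 'a'->'A', 'n'->'N', 'y'->'Y', 'y'->'Y', 'h'->'H', 'p'->'P', 'z'->'Z'
Result: LANYYHPZ


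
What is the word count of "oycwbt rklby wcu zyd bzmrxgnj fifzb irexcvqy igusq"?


Input string: 'oycwbt rklby wcu zyd bzmrxgnj fifzb irexcvqy igusq'
Operation: split by spaces
Words found: 'oycwbt', 'rklby', 'wcu', 'zyd', 'bzmrxgnj', 'fifzb', 'irexcvqy', 'igusq'
Word count: 8


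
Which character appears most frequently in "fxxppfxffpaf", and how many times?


Input: 'fxxppfxffpaf'
Operation: tally each character
Counts: 'a':1, 'f':5, 'p':3, 'x':3
Maximum: 'f' appears 5 times


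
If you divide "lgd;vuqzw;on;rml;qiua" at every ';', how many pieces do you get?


Input string: 'lgd;vuqzw;on;rml;qiua'
Delimiter: ';'
Split result: 'lgd', 'vuqzw', 'on', 'rml', 'qiua'
Number of parts: 5


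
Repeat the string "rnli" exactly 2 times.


Input string: 'rnli'
Operation: repeat 2 times
Concatenation: 'rnli' + 'rnli'
Result: rnlirnli


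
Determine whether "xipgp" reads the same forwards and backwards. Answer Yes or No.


Input string: 'xipgp'
Reversed: 'pgpix'
Compare pairs: s[0]='x' vs s[4]='p' (mismatch), s[1]='i' vs s[3]='g' (mismatch)
Palindrome: No


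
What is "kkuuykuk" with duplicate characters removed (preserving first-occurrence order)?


Input: 'kkuuykuk'
Operation: keep first occurrence of each character
Scan: s[0]='k' new -> keep; s[1]='k' seen -> skip; s[2]='u' new -> keep; s[3]='u' seen -> skip; s[4]='y' new -> keep; s[5]='k' seen -> skip; s[6]='u' seen -> skip; s[7]='k' seen -> skip
Result: kuy


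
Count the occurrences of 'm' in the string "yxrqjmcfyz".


Input string: 'yxrqjmcfyz'
Target character: 'm'
Scan each position: s[5]='m'
Matches found at indices: 5
Total: 1


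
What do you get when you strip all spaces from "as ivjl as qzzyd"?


Input string: 'as ivjl as qzzyd'
Operation: remove all spaces
Words: 'as', 'ivjl', 'as', 'qzzyd'
Join without spaces: asivjlasqzzyd


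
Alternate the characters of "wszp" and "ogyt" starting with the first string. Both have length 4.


String 1: 'wszp'
String 2: 'ogyt'
Operation: alternate characters
Pairs: 'w'+'o', 's'+'g', 'z'+'y', 'p'+'t'
Result: wosgzypt


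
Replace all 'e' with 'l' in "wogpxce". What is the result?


Input string: 'wogpxce'
Operation: replace 'e' with 'l'
Positions of 'e': 6
After replacement: wogpxcl


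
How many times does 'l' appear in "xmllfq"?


Input string: 'xmllfq'
Target character: 'l'
Scan each position: s[2]='l', s[3]='l'
Matches found at indices: 2, 3
Total: 2


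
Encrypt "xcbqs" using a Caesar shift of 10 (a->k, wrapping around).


Input: 'xcbqs', shift = 10
Operation: for each letter, (position + 10) mod 26
Mapping: 'x'(23+10=33, 33 mod 26=7)->'h', 'c'(2+10=12)->'m', 'b'(1+10=11)->'l', 'q'(16+10=26, 26 mod 26=0)->'a', 's'(18+10=28, 28 mod 26=2)->'c'
Result: hmlac


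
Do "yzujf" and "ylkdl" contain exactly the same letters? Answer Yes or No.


String 1: 'yzujf' -> sorted: 'fjuyz'
String 2: 'ylkdl' -> sorted: 'dklly'
Compare sorted forms: 'fjuyz' != 'dklly'
Anagram: No


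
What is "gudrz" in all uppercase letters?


Input string: 'gudrz'
Operation: convert each letter to uppercase
Mapping: 'g'->'G', 'u'->'U', 'd'->'D', 'r'->'R', 'z'->'Z'
Result: GUDRZ


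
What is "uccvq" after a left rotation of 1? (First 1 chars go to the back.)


Input: 'uccvq', shift = 1
Operation: split at index 1 and swap parts
Front part s[0:1] = 'u'
Back part s[1:] = 'ccvq'
Rotated = back + front = 'ccvq' + 'u'
Result: ccvqu


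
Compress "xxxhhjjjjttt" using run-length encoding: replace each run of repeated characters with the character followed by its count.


Input: 'xxxhhjjjjttt'
Operation: identify consecutive runs
Runs: 'xxx' -> x3, 'hh' -> h2, 'jjjj' -> j4, 'ttt' -> t3
Encoded: x3h2j4t3


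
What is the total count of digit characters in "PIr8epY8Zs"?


Input string: 'PIr8epY8Zs'
Operation: count digit characters (0-9)
Scan: 'P', 'I', 'r', '8'(digit), 'e', 'p', 'Y', '8'(digit), 'Z', 's'
Digits found: 2
Result: 2


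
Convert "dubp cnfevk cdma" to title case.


Input string: 'dubp cnfevk cdma'
Operation: capitalize first letter of each word
Word transformations: 'dubp'->'Dubp', 'cnfevk'->'Cnfevk', 'cdma'->'Cdma'
Result: Dubp Cnfevk Cdma


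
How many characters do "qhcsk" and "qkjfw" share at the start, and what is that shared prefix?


String 1: 'qhcsk'
String 2: 'qkjfw'
Compare position by position:
pos 0: 'q' vs 'q' match
pos 1: 'h' vs 'k' differ -> stop
Longest common prefix: "q" (length 1)


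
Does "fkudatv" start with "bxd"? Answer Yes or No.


Input string: 'fkudatv'
Prefix to check: 'bxd'
First 3 characters of input: 'fku'
Match: False
Result: No


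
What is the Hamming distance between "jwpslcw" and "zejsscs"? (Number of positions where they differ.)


String 1: 'jwpslcw'
String 2: 'zejsscs'
Compare each position: pos 0: 'j'!='z', pos 1: 'w'!='e', pos 2: 'p'!='j', pos 3: 's'=='s', pos 4: 'l'!='s', pos 5: 'c'=='c', pos 6: 'w'!='s'
Differing positions: 5
Hamming distance: 5


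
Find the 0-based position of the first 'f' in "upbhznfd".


Input string: 'upbhznfd'
Target: 'f'
Scanning left to right: s[0]='u', s[1]='p', s[2]='b', s[3]='h', s[4]='z', s[5]='n', s[6]='f'
First match at index: 6


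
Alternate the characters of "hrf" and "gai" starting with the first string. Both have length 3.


String 1: 'hrf'
String 2: 'gai'
Operation: alternate characters
Pairs: 'h'+'g', 'r'+'a', 'f'+'i'
Result: hgrafi


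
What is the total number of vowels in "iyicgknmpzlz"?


Input string: 'iyicgknmpzlz'
Operation: count vowels (a, e, i, o, u)
Scan: s[0]='i' (vowel), s[1]='y', s[2]='i' (vowel), s[3]='c', s[4]='g', s[5]='k', s[6]='n', s[7]='m', s[8]='p', s[9]='z', s[10]='l', s[11]='z'
Vowels found: 2
Result: 2


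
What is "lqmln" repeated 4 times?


Input string: 'lqmln'
Operation: repeat 4 times
Concatenation: 'lqmln' + 'lqmln' + 'lqmln' + 'lqmln'
Result: lqmlnlqmlnlqmlnlqmln


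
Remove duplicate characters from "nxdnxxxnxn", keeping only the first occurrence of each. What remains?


Input: 'nxdnxxxnxn'
Operation: keep first occurrence of each character
Scan: s[0]='n' new -> keep; s[1]='x' new -> keep; s[2]='d' new -> keep; s[3]='n' seen -> skip; s[4]='x' seen -> skip; s[5]='x' seen -> skip; s[6]='x' seen -> skip; s[7]='n' seen -> skip; s[8]='x' seen -> skip; s[9]='n' seen -> skip
Result: nxd


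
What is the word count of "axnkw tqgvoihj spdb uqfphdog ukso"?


Input string: 'axnkw tqgvoihj spdb uqfphdog ukso'
Operation: split by spaces
Words found: 'axnkw', 'tqgvoihj', 'spdb', 'uqfphdog', 'ukso'
Word count: 5


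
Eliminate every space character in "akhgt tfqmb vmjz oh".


Input string: 'akhgt tfqmb vmjz oh'
Operation: remove all spaces
Words: 'akhgt', 'tfqmb', 'vmjz', 'oh'
Join without spaces: akhgttfqmbvmjzoh


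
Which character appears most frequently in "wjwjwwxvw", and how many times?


Input: 'wjwjwwxvw'
Operation: tally each character
Counts: 'j':2, 'v':1, 'w':5, 'x':1
Maximum: 'w' appears 5 times


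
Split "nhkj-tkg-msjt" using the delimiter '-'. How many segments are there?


Input string: 'nhkj-tkg-msjt'
Delimiter: '-'
Split result: 'nhkj', 'tkg', 'msjt'
Number of parts: 3


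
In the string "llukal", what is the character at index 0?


Input string: 'llukal'
Operation: get character at index 0
Index mapping: s[0]='l'
Result: 'l'


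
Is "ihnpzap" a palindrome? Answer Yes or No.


Input string: 'ihnpzap'
Reversed: 'pazpnhi'
Compare pairs: s[0]='i' vs s[6]='p' (mismatch), s[1]='h' vs s[5]='a' (mismatch), s[2]='n' vs s[4]='z' (mismatch)
Palindrome: No


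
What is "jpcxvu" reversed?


Input string: 'jpcxvu'
Operation: reverse character order
Original order: 'j' -> 'p' -> 'c' -> 'x' -> 'v' -> 'u'
Reversed order: 'u' -> 'v' -> 'x' -> 'c' -> 'p' -> 'j'
Result: uvxcpj


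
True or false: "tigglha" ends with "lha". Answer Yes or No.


Input string: 'tigglha'
Suffix to check: 'lha'
Last 3 characters of input: 'lha'
Match: True
Result: Yes


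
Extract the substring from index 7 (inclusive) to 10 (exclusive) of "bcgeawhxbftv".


Input string: 'bcgeawhxbftv'
Operation: slice [7:10]
Extract characters: s[7]='x', s[8]='b', s[9]='f'
Result: xbf


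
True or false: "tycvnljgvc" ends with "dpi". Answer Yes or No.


Input string: 'tycvnljgvc'
Suffix to check: 'dpi'
Last 3 characters of input: 'gvc'
Match: False
Result: No


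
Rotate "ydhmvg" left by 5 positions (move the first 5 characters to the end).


Input: 'ydhmvg', shift = 5
Operation: split at index 5 and swap parts
Front part s[0:5] = 'ydhmv'
Back part s[5:] = 'g'
Rotated = back + front = 'g' + 'ydhmv'
Result: gydhmv


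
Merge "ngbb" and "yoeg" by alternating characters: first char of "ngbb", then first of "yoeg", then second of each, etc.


String 1: 'ngbb'
String 2: 'yoeg'
Operation: alternate characters
Pairs: 'n'+'y', 'g'+'o', 'b'+'e', 'b'+'g'
Result: nygobebg


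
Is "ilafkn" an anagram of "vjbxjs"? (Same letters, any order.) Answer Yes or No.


String 1: 'vjbxjs' -> sorted: 'bjjsvx'
String 2: 'ilafkn' -> sorted: 'afikln'
Compare sorted forms: 'bjjsvx' != 'afikln'
Anagram: No


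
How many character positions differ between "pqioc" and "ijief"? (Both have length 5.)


String 1: 'pqioc'
String 2: 'ijief'
Compare each position: pos 0: 'p'!='i', pos 1: 'q'!='j', pos 2: 'i'=='i', pos 3: 'o'!='e', pos 4: 'c'!='f'
Differing positions: 4
Hamming distance: 4


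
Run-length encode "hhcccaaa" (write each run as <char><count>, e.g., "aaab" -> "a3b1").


Input: 'hhcccaaa'
Operation: identify consecutive runs
Runs: 'hh' -> h2, 'ccc' -> c3, 'aaa' -> a3
Encoded: h2c3a3


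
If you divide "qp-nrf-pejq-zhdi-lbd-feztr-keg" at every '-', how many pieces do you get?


Input string: 'qp-nrf-pejq-zhdi-lbd-feztr-keg'
Delimiter: '-'
Split result: 'qp', 'nrf', 'pejq', 'zhdi', 'lbd', 'feztr', 'keg'
Number of parts: 7


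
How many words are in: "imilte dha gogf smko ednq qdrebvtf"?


Input string: 'imilte dha gogf smko ednq qdrebvtf'
Operation: split by spaces
Words found: 'imilte', 'dha', 'gogf', 'smko', 'ednq', 'qdrebvtf'
Word count: 6


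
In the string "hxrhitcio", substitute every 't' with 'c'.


Input string: 'hxrhitcio'
Operation: replace 't' with 'c'
Positions of 't': 5
After replacement: hxrhiccio


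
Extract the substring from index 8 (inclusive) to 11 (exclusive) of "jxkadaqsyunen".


Input string: 'jxkadaqsyunen'
Operation: slice [8:11]
Extract characters: s[8]='y', s[9]='u', s[10]='n'
Result: yun


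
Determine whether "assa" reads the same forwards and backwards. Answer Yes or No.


Input string: 'assa'
Reversed: 'assa'
Compare pairs: s[0]='a' vs s[3]='a' (match), s[1]='s' vs s[2]='s' (match)
Palindrome: Yes


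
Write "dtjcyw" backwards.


Input string: 'dtjcyw'
Operation: reverse character order
Original order: 'd' -> 't' -> 'j' -> 'c' -> 'y' -> 'w'
Reversed order: 'w' -> 'y' -> 'c' -> 'j' -> 't' -> 'd'
Result: wycjtd


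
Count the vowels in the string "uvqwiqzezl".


Input string: 'uvqwiqzezl'
Operation: count vowels (a, e, i, o, u)
Scan: s[0]='u' (vowel), s[1]='v', s[2]='q', s[3]='w', s[4]='i' (vowel), s[5]='q', s[6]='z', s[7]='e' (vowel), s[8]='z', s[9]='l'
Vowels found: 3
Result: 3


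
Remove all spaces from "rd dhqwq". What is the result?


Input string: 'rd dhqwq'
Operation: remove all spaces
Words: 'rd', 'dhqwq'
Join without spaces: rddhqwq


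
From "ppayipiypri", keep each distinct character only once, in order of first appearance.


Input: 'ppayipiypri'
Operation: keep first occurrence of each character
Scan: s[0]='p' new -> keep; s[1]='p' seen -> skip; s[2]='a' new -> keep; s[3]='y' new -> keep; s[4]='i' new -> keep; s[5]='p' seen -> skip; s[6]='i' seen -> skip; s[7]='y' seen -> skip; s[8]='p' seen -> skip; s[9]='r' new -> keep; s[10]='i' seen -> skip
Result: payir


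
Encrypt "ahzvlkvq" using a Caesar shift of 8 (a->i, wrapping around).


Input: 'ahzvlkvq', shift = 8
Operation: for each letter, (position + 8) mod 26
Mapping: 'a'(0+8=8)->'i', 'h'(7+8=15)->'p', 'z'(25+8=33, 33 mod 26=7)->'h', 'v'(21+8=29, 29 mod 26=3)->'d', 'l'(11+8=19)->'t', 'k'(10+8=18)->'s', 'v'(21+8=29, 29 mod 26=3)->'d', 'q'(16+8=24)->'y'
Result: iphdtsdy


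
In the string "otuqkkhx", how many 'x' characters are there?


Input string: 'otuqkkhx'
Target character: 'x'
Scan each position: s[7]='x'
Matches found at indices: 7
Total: 1


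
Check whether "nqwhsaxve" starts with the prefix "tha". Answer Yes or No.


Input string: 'nqwhsaxve'
Prefix to check: 'tha'
First 3 characters of input: 'nqw'
Match: False
Result: No


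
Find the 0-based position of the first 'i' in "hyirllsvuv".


Input string: 'hyirllsvuv'
Target: 'i'
Scanning left to right: s[0]='h', s[1]='y', s[2]='i'
First match at index: 2


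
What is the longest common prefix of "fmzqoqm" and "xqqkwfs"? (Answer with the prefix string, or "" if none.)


String 1: 'fmzqoqm'
String 2: 'xqqkwfs'
Compare position by position:
pos 0: 'f' vs 'x' differ -> stop
Longest common prefix: "" (length 0)


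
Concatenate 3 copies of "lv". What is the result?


Input string: 'lv'
Operation: repeat 3 times
Concatenation: 'lv' + 'lv' + 'lv'
Result: lvlvlv


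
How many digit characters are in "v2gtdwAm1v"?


Input string: 'v2gtdwAm1v'
Operation: count digit characters (0-9)
Scan: 'v', '2'(digit), 'g', 't', 'd', 'w', 'A', 'm', '1'(digit), 'v'
Digits found: 2
Result: 2


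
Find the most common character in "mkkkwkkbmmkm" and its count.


Input: 'mkkkwkkbmmkm'
Operation: tally each character
Counts: 'b':1, 'k':6, 'm':4, 'w':1
Maximum: 'k' appears 6 times


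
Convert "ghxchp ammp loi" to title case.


Input string: 'ghxchp ammp loi'
Operation: capitalize first letter of each word
Word transformations: 'ghxchp'->'Ghxchp', 'ammp'->'Ammp', 'loi'->'Loi'
Result: Ghxchp Ammp Loi


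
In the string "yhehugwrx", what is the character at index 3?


Input string: 'yhehugwrx'
Operation: get character at index 3
Index mapping: s[0]='y', s[1]='h', s[2]='e', s[3]='h'
Result: 'h'


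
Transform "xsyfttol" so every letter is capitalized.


Input string: 'xsyfttol'
Operation: convert each letter to uppercase
Mapping: 'x'->'X', 's'->'S', 'y'->'Y', 'f'->'F', 't'->'T', 't'->'T', 'o'->'O', 'l'->'L'
Result: XSYFTTOL


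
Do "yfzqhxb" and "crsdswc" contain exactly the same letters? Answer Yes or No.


String 1: 'yfzqhxb' -> sorted: 'bfhqxyz'
String 2: 'crsdswc' -> sorted: 'ccdrssw'
Compare sorted forms: 'bfhqxyz' != 'ccdrssw'
Anagram: No


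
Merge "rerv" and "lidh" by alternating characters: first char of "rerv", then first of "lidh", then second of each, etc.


String 1: 'rerv'
String 2: 'lidh'
Operation: alternate characters
Pairs: 'r'+'l', 'e'+'i', 'r'+'d', 'v'+'h'
Result: rleirdvh


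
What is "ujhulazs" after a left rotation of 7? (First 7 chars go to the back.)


Input: 'ujhulazs', shift = 7
Operation: split at index 7 and swap parts
Front part s[0:7] = 'ujhulaz'
Back part s[7:] = 's'
Rotated = back + front = 's' + 'ujhulaz'
Result: sujhulaz


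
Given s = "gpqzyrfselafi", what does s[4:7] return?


Input string: 'gpqzyrfselafi'
Operation: slice [4:7]
Extract characters: s[4]='y', s[5]='r', s[6]='f'
Result: yrf


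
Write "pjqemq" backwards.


Input string: 'pjqemq'
Operation: reverse character order
Original order: 'p' -> 'j' -> 'q' -> 'e' -> 'm' -> 'q'
Reversed order: 'q' -> 'm' -> 'e' -> 'q' -> 'j' -> 'p'
Result: qmeqjp


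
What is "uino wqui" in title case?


Input string: 'uino wqui'
Operation: capitalize first letter of each word
Word transformations: 'uino'->'Uino', 'wqui'->'Wqui'
Result: Uino Wqui


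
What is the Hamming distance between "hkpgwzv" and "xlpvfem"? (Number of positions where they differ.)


String 1: 'hkpgwzv'
String 2: 'xlpvfem'
Compare each position: pos 0: 'h'!='x', pos 1: 'k'!='l', pos 2: 'p'=='p', pos 3: 'g'!='v', pos 4: 'w'!='f', pos 5: 'z'!='e', pos 6: 'v'!='m'
Differing positions: 6
Hamming distance: 6


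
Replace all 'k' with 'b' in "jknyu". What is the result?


Input string: 'jknyu'
Operation: replace 'k' with 'b'
Positions of 'k': 1
After replacement: jbnyu


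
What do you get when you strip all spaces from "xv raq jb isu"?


Input string: 'xv raq jb isu'
Operation: remove all spaces
Words: 'xv', 'raq', 'jb', 'isu'
Join without spaces: xvraqjbisu


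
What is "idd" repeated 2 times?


Input string: 'idd'
Operation: repeat 2 times
Concatenation: 'idd' + 'idd'
Result: iddidd


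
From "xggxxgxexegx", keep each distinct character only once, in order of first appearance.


Input: 'xggxxgxexegx'
Operation: keep first occurrence of each character
Scan: s[0]='x' new -> keep; s[1]='g' new -> keep; s[2]='g' seen -> skip; s[3]='x' seen -> skip; s[4]='x' seen -> skip; s[5]='g' seen -> skip; s[6]='x' seen -> skip; s[7]='e' new -> keep; s[8]='x' seen -> skip; s[9]='e' seen -> skip; s[10]='g' seen -> skip; s[11]='x' seen -> skip
Result: xge


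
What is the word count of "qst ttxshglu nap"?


Input string: 'qst ttxshglu nap'
Operation: split by spaces
Words found: 'qst', 'ttxshglu', 'nap'
Word count: 3


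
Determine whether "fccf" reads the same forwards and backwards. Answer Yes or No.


Input string: 'fccf'
Reversed: 'fccf'
Compare pairs: s[0]='f' vs s[3]='f' (match), s[1]='c' vs s[2]='c' (match)
Palindrome: Yes


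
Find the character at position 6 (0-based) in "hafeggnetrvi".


Input string: 'hafeggnetrvi'
Operation: get character at index 6
Index mapping: s[0]='h', s[1]='a', s[2]='f', s[3]='e', s[4]='g', s[5]='g', s[6]='n'
Result: 'n'


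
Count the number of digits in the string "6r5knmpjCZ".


Input string: '6r5knmpjCZ'
Operation: count digit characters (0-9)
Scan: '6'(digit), 'r', '5'(digit), 'k', 'n', 'm', 'p', 'j', 'C', 'Z'
Digits found: 2
Result: 2


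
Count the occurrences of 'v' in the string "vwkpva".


Input string: 'vwkpva'
Target character: 'v'
Scan each position: s[0]='v', s[4]='v'
Matches found at indices: 0, 4
Total: 2


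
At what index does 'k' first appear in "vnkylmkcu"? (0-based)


Input string: 'vnkylmkcu'
Target: 'k'
Scanning left to right: s[0]='v', s[1]='n', s[2]='k'
First match at index: 2


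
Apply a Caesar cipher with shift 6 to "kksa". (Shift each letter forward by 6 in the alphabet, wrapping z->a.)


Input: 'kksa', shift = 6
Operation: for each letter, (position + 6) mod 26
Mapping: 'k'(10+6=16)->'q', 'k'(10+6=16)->'q', 's'(18+6=24)->'y', 'a'(0+6=6)->'g'
Result: qqyg


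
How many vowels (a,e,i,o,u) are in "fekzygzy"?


Input string: 'fekzygzy'
Operation: count vowels (a, e, i, o, u)
Scan: s[0]='f', s[1]='e' (vowel), s[2]='k', s[3]='z', s[4]='y', s[5]='g', s[6]='z', s[7]='y'
Vowels found: 1
Result: 1


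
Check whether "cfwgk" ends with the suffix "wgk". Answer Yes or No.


Input string: 'cfwgk'
Suffix to check: 'wgk'
Last 3 characters of input: 'wgk'
Match: True
Result: Yes


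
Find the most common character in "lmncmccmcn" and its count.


Input: 'lmncmccmcn'
Operation: tally each character
Counts: 'c':4, 'l':1, 'm':3, 'n':2
Maximum: 'c' appears 4 times


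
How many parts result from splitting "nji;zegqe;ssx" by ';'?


Input string: 'nji;zegqe;ssx'
Delimiter: ';'
Split result: 'nji', 'zegqe', 'ssx'
Number of parts: 3


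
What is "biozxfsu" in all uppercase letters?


Input string: 'biozxfsu'
Operation: convert each letter to uppercase
Mapping: 'b'->'B', 'i'->'I', 'o'->'O', 'z'->'Z', 'x'->'X', 'f'->'F', 's'->'S', 'u'->'U'
Result: BIOZXFSU


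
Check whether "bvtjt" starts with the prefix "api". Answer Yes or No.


Input string: 'bvtjt'
Prefix to check: 'api'
First 3 characters of input: 'bvt'
Match: False
Result: No


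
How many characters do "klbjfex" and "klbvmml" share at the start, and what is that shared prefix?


String 1: 'klbjfex'
String 2: 'klbvmml'
Compare position by position:
pos 0: 'k' vs 'k' match
pos 1: 'l' vs 'l' match
pos 2: 'b' vs 'b' match
pos 3: 'j' vs 'v' differ -> stop
Longest common prefix: "klb" (length 3)


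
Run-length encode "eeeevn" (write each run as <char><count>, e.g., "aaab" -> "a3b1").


Input: 'eeeevn'
Operation: identify consecutive runs
Runs: 'eeee' -> e4, 'v' -> v1, 'n' -> n1
Encoded: e4v1n1


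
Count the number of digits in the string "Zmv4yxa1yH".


Input string: 'Zmv4yxa1yH'
Operation: count digit characters (0-9)
Scan: 'Z', 'm', 'v', '4'(digit), 'y', 'x', 'a', '1'(digit), 'y', 'H'
Digits found: 2
Result: 2


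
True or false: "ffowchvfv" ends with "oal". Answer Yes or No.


Input string: 'ffowchvfv'
Suffix to check: 'oal'
Last 3 characters of input: 'vfv'
Match: False
Result: No


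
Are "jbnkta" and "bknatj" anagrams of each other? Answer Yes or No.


String 1: 'jbnkta' -> sorted: 'abjknt'
String 2: 'bknatj' -> sorted: 'abjknt'
Compare sorted forms: 'abjknt' == 'abjknt'
Anagram: Yes


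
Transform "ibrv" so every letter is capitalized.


Input string: 'ibrv'
Operation: convert each letter to uppercase
Mapping: 'i'->'I', 'b'->'B', 'r'->'R', 'v'->'V'
Result: IBRV


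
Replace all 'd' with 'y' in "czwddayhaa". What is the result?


Input string: 'czwddayhaa'
Operation: replace 'd' with 'y'
Positions of 'd': 3, 4
After replacement: czwyyayhaa


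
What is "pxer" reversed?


Input string: 'pxer'
Operation: reverse character order
Original order: 'p' -> 'x' -> 'e' -> 'r'
Reversed order: 'r' -> 'e' -> 'x' -> 'p'
Result: rexp


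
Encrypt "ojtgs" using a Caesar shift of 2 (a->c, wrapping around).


Input: 'ojtgs', shift = 2
Operation: for each letter, (position + 2) mod 26
Mapping: 'o'(14+2=16)->'q', 'j'(9+2=11)->'l', 't'(19+2=21)->'v', 'g'(6+2=8)->'i', 's'(18+2=20)->'u'
Result: qlviu


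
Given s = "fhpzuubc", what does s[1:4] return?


Input string: 'fhpzuubc'
Operation: slice [1:4]
Extract characters: s[1]='h', s[2]='p', s[3]='z'
Result: hpz


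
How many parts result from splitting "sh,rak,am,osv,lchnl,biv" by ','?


Input string: 'sh,rak,am,osv,lchnl,biv'
Delimiter: ','
Split result: 'sh', 'rak', 'am', 'osv', 'lchnl', 'biv'
Number of parts: 6


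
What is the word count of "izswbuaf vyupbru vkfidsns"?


Input string: 'izswbuaf vyupbru vkfidsns'
Operation: split by spaces
Words found: 'izswbuaf', 'vyupbru', 'vkfidsns'
Word count: 3


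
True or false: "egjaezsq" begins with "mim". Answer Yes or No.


Input string: 'egjaezsq'
Prefix to check: 'mim'
First 3 characters of input: 'egj'
Match: False
Result: No


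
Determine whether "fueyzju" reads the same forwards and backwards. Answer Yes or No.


Input string: 'fueyzju'
Reversed: 'ujzyeuf'
Compare pairs: s[0]='f' vs s[6]='u' (mismatch), s[1]='u' vs s[5]='j' (mismatch), s[2]='e' vs s[4]='z' (mismatch)
Palindrome: No


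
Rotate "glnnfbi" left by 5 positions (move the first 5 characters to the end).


Input: 'glnnfbi', shift = 5
Operation: split at index 5 and swap parts
Front part s[0:5] = 'glnnf'
Back part s[5:] = 'bi'
Rotated = back + front = 'bi' + 'glnnf'
Result: biglnnf


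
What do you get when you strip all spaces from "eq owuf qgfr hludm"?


Input string: 'eq owuf qgfr hludm'
Operation: remove all spaces
Words: 'eq', 'owuf', 'qgfr', 'hludm'
Join without spaces: eqowufqgfrhludm


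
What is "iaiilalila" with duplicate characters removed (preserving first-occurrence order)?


Input: 'iaiilalila'
Operation: keep first occurrence of each character
Scan: s[0]='i' new -> keep; s[1]='a' new -> keep; s[2]='i' seen -> skip; s[3]='i' seen -> skip; s[4]='l' new -> keep; s[5]='a' seen -> skip; s[6]='l' seen -> skip; s[7]='i' seen -> skip; s[8]='l' seen -> skip; s[9]='a' seen -> skip
Result: ial


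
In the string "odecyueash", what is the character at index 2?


Input string: 'odecyueash'
Operation: get character at index 2
Index mapping: s[0]='o', s[1]='d', s[2]='e'
Result: 'e'


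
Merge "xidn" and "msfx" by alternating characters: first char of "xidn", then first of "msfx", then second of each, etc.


String 1: 'xidn'
String 2: 'msfx'
Operation: alternate characters
Pairs: 'x'+'m', 'i'+'s', 'd'+'f', 'n'+'x'
Result: xmisdfnx


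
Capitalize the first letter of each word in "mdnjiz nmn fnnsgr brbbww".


Input string: 'mdnjiz nmn fnnsgr brbbww'
Operation: capitalize first letter of each word
Word transformations: 'mdnjiz'->'Mdnjiz', 'nmn'->'Nmn', 'fnnsgr'->'Fnnsgr', 'brbbww'->'Brbbww'
Result: Mdnjiz Nmn Fnnsgr Brbbww


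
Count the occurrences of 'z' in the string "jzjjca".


Input string: 'jzjjca'
Target character: 'z'
Scan each position: s[1]='z'
Matches found at indices: 1
Total: 1


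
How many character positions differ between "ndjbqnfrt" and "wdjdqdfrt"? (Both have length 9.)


String 1: 'ndjbqnfrt'
String 2: 'wdjdqdfrt'
Compare each position: pos 0: 'n'!='w', pos 1: 'd'=='d', pos 2: 'j'=='j', pos 3: 'b'!='d', pos 4: 'q'=='q', pos 5: 'n'!='d', pos 6: 'f'=='f', pos 7: 'r'=='r', pos 8: 't'=='t'
Differing positions: 3
Hamming distance: 3


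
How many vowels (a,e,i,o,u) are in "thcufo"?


Input string: 'thcufo'
Operation: count vowels (a, e, i, o, u)
Scan: s[0]='t', s[1]='h', s[2]='c', s[3]='u' (vowel), s[4]='f', s[5]='o' (vowel)
Vowels found: 2
Result: 2


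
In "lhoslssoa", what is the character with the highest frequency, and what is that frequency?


Input: 'lhoslssoa'
Operation: tally each character
Counts: 'a':1, 'h':1, 'l':2, 'o':2, 's':3
Maximum: 's' appears 3 times


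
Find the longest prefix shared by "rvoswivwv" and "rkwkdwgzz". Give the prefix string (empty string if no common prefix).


String 1: 'rvoswivwv'
String 2: 'rkwkdwgzz'
Compare position by position:
pos 0: 'r' vs 'r' match
pos 1: 'v' vs 'k' differ -> stop
Longest common prefix: "r" (length 1)


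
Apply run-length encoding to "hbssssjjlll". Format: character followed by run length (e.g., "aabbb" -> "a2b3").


Input: 'hbssssjjlll'
Operation: identify consecutive runs
Runs: 'h' -> h1, 'b' -> b1, 'ssss' -> s4, 'jj' -> j2, 'lll' -> l3
Encoded: h1b1s4j2l3


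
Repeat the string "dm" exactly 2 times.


Input string: 'dm'
Operation: repeat 2 times
Concatenation: 'dm' + 'dm'
Result: dmdm


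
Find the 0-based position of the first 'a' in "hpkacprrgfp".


Input string: 'hpkacprrgfp'
Target: 'a'
Scanning left to right: s[0]='h', s[1]='p', s[2]='k', s[3]='a'
First match at index: 3


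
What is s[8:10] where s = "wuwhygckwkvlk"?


Input string: 'wuwhygckwkvlk'
Operation: slice [8:10]
Extract characters: s[8]='w', s[9]='k'
Result: wk


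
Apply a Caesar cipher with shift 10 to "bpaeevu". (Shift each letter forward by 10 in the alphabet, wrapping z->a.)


Input: 'bpaeevu', shift = 10
Operation: for each letter, (position + 10) mod 26
Mapping: 'b'(1+10=11)->'l', 'p'(15+10=25)->'z', 'a'(0+10=10)->'k', 'e'(4+10=14)->'o', 'e'(4+10=14)->'o', 'v'(21+10=31, 31 mod 26=5)->'f', 'u'(20+10=30, 30 mod 26=4)->'e'
Result: lzkoofe


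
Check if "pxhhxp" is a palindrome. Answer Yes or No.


Input string: 'pxhhxp'
Reversed: 'pxhhxp'
Compare pairs: s[0]='p' vs s[5]='p' (match), s[1]='x' vs s[4]='x' (match), s[2]='h' vs s[3]='h' (match)
Palindrome: Yes


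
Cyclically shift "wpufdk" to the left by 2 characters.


Input: 'wpufdk', shift = 2
Operation: split at index 2 and swap parts
Front part s[0:2] = 'wp'
Back part s[2:] = 'ufdk'
Rotated = back + front = 'ufdk' + 'wp'
Result: ufdkwp


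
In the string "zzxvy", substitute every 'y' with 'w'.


Input string: 'zzxvy'
Operation: replace 'y' with 'w'
Positions of 'y': 4
After replacement: zzxvw


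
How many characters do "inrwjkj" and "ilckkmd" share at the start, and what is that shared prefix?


String 1: 'inrwjkj'
String 2: 'ilckkmd'
Compare position by position:
pos 0: 'i' vs 'i' match
pos 1: 'n' vs 'l' differ -> stop
Longest common prefix: "i" (length 1)


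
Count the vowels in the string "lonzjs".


Input string: 'lonzjs'
Operation: count vowels (a, e, i, o, u)
Scan: s[0]='l', s[1]='o' (vowel), s[2]='n', s[3]='z', s[4]='j', s[5]='s'
Vowels found: 1
Result: 1


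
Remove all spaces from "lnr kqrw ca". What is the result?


Input string: 'lnr kqrw ca'
Operation: remove all spaces
Words: 'lnr', 'kqrw', 'ca'
Join without spaces: lnrkqrwca


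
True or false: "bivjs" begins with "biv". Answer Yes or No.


Input string: 'bivjs'
Prefix to check: 'biv'
First 3 characters of input: 'biv'
Match: True
Result: Yes


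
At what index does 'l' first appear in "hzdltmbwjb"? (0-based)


Input string: 'hzdltmbwjb'
Target: 'l'
Scanning left to right: s[0]='h', s[1]='z', s[2]='d', s[3]='l'
First match at index: 3


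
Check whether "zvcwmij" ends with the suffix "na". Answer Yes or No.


Input string: 'zvcwmij'
Suffix to check: 'na'
Last 2 characters of input: 'ij'
Match: False
Result: No


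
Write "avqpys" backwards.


Input string: 'avqpys'
Operation: reverse character order
Original order: 'a' -> 'v' -> 'q' -> 'p' -> 'y' -> 's'
Reversed order: 's' -> 'y' -> 'p' -> 'q' -> 'v' -> 'a'
Result: sypqva


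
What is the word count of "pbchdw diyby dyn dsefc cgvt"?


Input string: 'pbchdw diyby dyn dsefc cgvt'
Operation: split by spaces
Words found: 'pbchdw', 'diyby', 'dyn', 'dsefc', 'cgvt'
Word count: 5


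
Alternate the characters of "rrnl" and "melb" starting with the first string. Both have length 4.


String 1: 'rrnl'
String 2: 'melb'
Operation: alternate characters
Pairs: 'r'+'m', 'r'+'e', 'n'+'l', 'l'+'b'
Result: rmrenllb


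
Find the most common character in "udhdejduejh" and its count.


Input: 'udhdejduejh'
Operation: tally each character
Counts: 'd':3, 'e':2, 'h':2, 'j':2, 'u':2
Maximum: 'd' appears 3 times


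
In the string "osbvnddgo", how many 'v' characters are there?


Input string: 'osbvnddgo'
Target character: 'v'
Scan each position: s[3]='v'
Matches found at indices: 3
Total: 1


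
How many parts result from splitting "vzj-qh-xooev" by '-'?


Input string: 'vzj-qh-xooev'
Delimiter: '-'
Split result: 'vzj', 'qh', 'xooev'
Number of parts: 3


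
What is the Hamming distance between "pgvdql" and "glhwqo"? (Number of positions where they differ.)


String 1: 'pgvdql'
String 2: 'glhwqo'
Compare each position: pos 0: 'p'!='g', pos 1: 'g'!='l', pos 2: 'v'!='h', pos 3: 'd'!='w', pos 4: 'q'=='q', pos 5: 'l'!='o'
Differing positions: 5
Hamming distance: 5


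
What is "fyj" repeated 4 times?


Input string: 'fyj'
Operation: repeat 4 times
Concatenation: 'fyj' + 'fyj' + 'fyj' + 'fyj'
Result: fyjfyjfyjfyj


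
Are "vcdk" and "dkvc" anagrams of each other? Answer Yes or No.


String 1: 'vcdk' -> sorted: 'cdkv'
String 2: 'dkvc' -> sorted: 'cdkv'
Compare sorted forms: 'cdkv' == 'cdkv'
Anagram: Yes


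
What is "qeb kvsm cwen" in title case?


Input string: 'qeb kvsm cwen'
Operation: capitalize first letter of each word
Word transformations: 'qeb'->'Qeb', 'kvsm'->'Kvsm', 'cwen'->'Cwen'
Result: Qeb Kvsm Cwen


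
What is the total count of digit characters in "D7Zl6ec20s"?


Input string: 'D7Zl6ec20s'
Operation: count digit characters (0-9)
Scan: 'D', '7'(digit), 'Z', 'l', '6'(digit), 'e', 'c', '2'(digit), '0'(digit), 's'
Digits found: 4
Result: 4


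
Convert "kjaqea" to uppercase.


Input string: 'kjaqea'
Operation: convert each letter to uppercase
Mapping: 'k'->'K', 'j'->'J', 'a'->'A', 'q'->'Q', 'e'->'E', 'a'->'A'
Result: KJAQEA


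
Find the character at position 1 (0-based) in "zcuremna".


Input string: 'zcuremna'
Operation: get character at index 1
Index mapping: s[0]='z', s[1]='c'
Result: 'c'


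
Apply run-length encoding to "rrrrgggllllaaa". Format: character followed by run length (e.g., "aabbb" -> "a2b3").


Input: 'rrrrgggllllaaa'
Operation: identify consecutive runs
Runs: 'rrrr' -> r4, 'ggg' -> g3, 'llll' -> l4, 'aaa' -> a3
Encoded: r4g3l4a3


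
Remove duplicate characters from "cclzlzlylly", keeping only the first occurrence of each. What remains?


Input: 'cclzlzlylly'
Operation: keep first occurrence of each character
Scan: s[0]='c' new -> keep; s[1]='c' seen -> skip; s[2]='l' new -> keep; s[3]='z' new -> keep; s[4]='l' seen -> skip; s[5]='z' seen -> skip; s[6]='l' seen -> skip; s[7]='y' new -> keep; s[8]='l' seen -> skip; s[9]='l' seen -> skip; s[10]='y' seen -> skip
Result: clzy


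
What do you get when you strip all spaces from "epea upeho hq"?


Input string: 'epea upeho hq'
Operation: remove all spaces
Words: 'epea', 'upeho', 'hq'
Join without spaces: epeaupehohq


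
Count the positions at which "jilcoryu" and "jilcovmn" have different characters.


String 1: 'jilcoryu'
String 2: 'jilcovmn'
Compare each position: pos 0: 'j'=='j', pos 1: 'i'=='i', pos 2: 'l'=='l', pos 3: 'c'=='c', pos 4: 'o'=='o', pos 5: 'r'!='v', pos 6: 'y'!='m', pos 7: 'u'!='n'
Differing positions: 3
Hamming distance: 3


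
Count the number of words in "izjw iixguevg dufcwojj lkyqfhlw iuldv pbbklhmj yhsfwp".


Input string: 'izjw iixguevg dufcwojj lkyqfhlw iuldv pbbklhmj yhsfwp'
Operation: split by spaces
Words found: 'izjw', 'iixguevg', 'dufcwojj', 'lkyqfhlw', 'iuldv', 'pbbklhmj', 'yhsfwp'
Word count: 7
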